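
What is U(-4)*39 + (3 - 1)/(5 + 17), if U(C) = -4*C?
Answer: 6865/11 ≈ 624.09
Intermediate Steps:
U(-4)*39 + (3 - 1)/(5 + 17) = -4*(-4)*39 + (3 - 1)/(5 + 17) = 16*39 + 2/22 = 624 + 2*(1/22) = 624 + 1/11 = 6865/11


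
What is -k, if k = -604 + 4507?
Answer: -3903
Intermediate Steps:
k = 3903
-k = -1*3903 = -3903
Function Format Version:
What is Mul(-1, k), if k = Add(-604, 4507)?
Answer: -3903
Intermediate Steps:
k = 3903
Mul(-1, k) = Mul(-1, 3903) = -3903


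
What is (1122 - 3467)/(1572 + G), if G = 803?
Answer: -469/475 ≈ -0.98737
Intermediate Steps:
(1122 - 3467)/(1572 + G) = (1122 - 3467)/(1572 + 803) = -2345/2375 = -2345*1/2375 = -469/475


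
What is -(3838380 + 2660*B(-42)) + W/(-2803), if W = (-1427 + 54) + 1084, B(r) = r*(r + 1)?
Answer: -23598176411/2803 ≈ -8.4189e+6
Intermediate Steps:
B(r) = r*(1 + r)
W = -289 (W = -1373 + 1084 = -289)
-(3838380 + 2660*B(-42)) + W/(-2803) = -(3838380 - 111720*(1 - 42)) - 289/(-2803) = -2660/(1/(1443 - 42*(-41))) - 289*(-1/2803) = -2660/(1/(1443 + 1722)) + 289/2803 = -2660/(1/3165) + 289/2803 = -2660/1/3165 + 289/2803 = -2660*3165 + 289/2803 = -8418900 + 289/2803 = -23598176411/2803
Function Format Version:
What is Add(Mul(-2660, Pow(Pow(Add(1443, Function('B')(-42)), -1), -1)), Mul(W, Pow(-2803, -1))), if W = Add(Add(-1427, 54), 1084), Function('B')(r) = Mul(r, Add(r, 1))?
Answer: Rational(-23598176411, 2803) ≈ -8.4189e+6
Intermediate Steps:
Function('B')(r) = Mul(r, Add(1, r))
W = -289 (W = Add(-1373, 1084) = -289)
Add(Mul(-2660, Pow(Pow(Add(1443, Function('B')(-42)), -1), -1)), Mul(W, Pow(-2803, -1))) = Add(Mul(-2660, Pow(Pow(Add(1443, Mul(-42, Add(1, -42))), -1), -1)), Mul(-289, Pow(-2803, -1))) = Add(Mul(-2660, Pow(Pow(Add(1443, Mul(-42, -41)), -1), -1)), Mul(-289, Rational(-1, 2803))) = Add(Mul(-2660, Pow(Pow(Add(1443, 1722), -1), -1)), Rational(289, 2803)) = Add(Mul(-2660, Pow(Pow(3165, -1), -1)), Rational(289, 2803)) = Add(Mul(-2660, Pow(Rational(1, 3165), -1)), Rational(289, 2803)) = Add(Mul(-2660, 3165), Rational(289, 2803)) = Add(-8418900, Rational(289, 2803)) = Rational(-23598176411, 2803)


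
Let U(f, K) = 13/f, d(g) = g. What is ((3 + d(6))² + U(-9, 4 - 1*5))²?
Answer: 512656/81 ≈ 6329.1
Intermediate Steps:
((3 + d(6))² + U(-9, 4 - 1*5))² = ((3 + 6)² + 13/(-9))² = (9² + 13*(-⅑))² = (81 - 13/9)² = (716/9)² = 512656/81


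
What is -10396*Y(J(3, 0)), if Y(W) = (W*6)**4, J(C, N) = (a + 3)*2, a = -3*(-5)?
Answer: -22629829165056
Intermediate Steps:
a = 15
J(C, N) = 36 (J(C, N) = (15 + 3)*2 = 18*2 = 36)
Y(W) = 1296*W**4 (Y(W) = (6*W)**4 = 1296*W**4)
-10396*Y(J(3, 0)) = -13473216*36**4 = -13473216*1679616 = -10396*2176782336 = -22629829165056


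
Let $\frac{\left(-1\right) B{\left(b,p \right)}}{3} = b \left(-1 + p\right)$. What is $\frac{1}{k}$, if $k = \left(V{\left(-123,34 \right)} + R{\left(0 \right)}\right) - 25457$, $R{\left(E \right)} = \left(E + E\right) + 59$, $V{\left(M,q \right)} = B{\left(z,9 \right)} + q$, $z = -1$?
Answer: $- \frac{1}{25340} \approx -3.9463 \cdot 10^{-5}$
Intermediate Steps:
$B{\left(b,p \right)} = - 3 b \left(-1 + p\right)$
$V{\left(M,q \right)} = 24 + q$ ($V{\left(M,q \right)} = 3 \left(-1\right) \left(1 - 9\right) + q = 3 \left(-1\right) \left(-8\right) + q = 24 + q$)
$R{\left(E \right)} = 59 + 2 E$ ($R{\left(E \right)} = 2 E + 59 = 59 + 2 E$)
$k = -25340$ ($k = \left(\left(24 + 34\right) + \left(59 + 2 \cdot 0\right)\right) - 25457 = \left(58 + \left(59 + 0\right)\right) - 25457 = \left(58 + 59\right) - 25457 = 117 - 25457 = -25340$)
$\frac{1}{k} = \frac{1}{-25340} = - \frac{1}{25340}$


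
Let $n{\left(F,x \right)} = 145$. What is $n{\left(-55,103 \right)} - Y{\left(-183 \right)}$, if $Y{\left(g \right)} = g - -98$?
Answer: $230$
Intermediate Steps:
$Y{\left(g \right)} = 98 + g$ ($Y{\left(g \right)} = g + 98 = 98 + g$)
$n{\left(-55,103 \right)} - Y{\left(-183 \right)} = 145 - \left(98 - 183\right) = 145 - -85 = 145 + 85 = 230$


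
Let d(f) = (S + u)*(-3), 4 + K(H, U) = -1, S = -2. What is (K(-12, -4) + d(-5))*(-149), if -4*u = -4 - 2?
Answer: 1043/2 ≈ 521.50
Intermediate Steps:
u = 3/2 (u = -(-4 - 2)/4 = -¼*(-6) = 3/2 ≈ 1.5000)
K(H, U) = -5 (K(H, U) = -4 - 1 = -5)
d(f) = 3/2 (d(f) = (-2 + 3/2)*(-3) = -½*(-3) = 3/2)
(K(-12, -4) + d(-5))*(-149) = (-5 + 3/2)*(-149) = -7/2*(-149) = 1043/2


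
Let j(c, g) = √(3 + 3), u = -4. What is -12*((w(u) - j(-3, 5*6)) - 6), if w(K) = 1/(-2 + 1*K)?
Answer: 74 + 12*√6 ≈ 103.39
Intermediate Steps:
j(c, g) = √6
w(K) = 1/(-2 + K)
-12*((w(u) - j(-3, 5*6)) - 6) = -12*((1/(-2 - 4) - √6) - 6) = -12*((1/(-6) - √6) - 6) = -12*((-⅙ - √6) - 6) = -12*(-37/6 - √6) = 74 + 12*√6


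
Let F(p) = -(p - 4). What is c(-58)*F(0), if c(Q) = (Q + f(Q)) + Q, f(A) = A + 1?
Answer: -692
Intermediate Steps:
f(A) = 1 + A
F(p) = 4 - p (F(p) = -(-4 + p) = 4 - p)
c(Q) = 1 + 3*Q (c(Q) = (Q + (1 + Q)) + Q = (1 + 2*Q) + Q = 1 + 3*Q)
c(-58)*F(0) = (1 + 3*(-58))*(4 - 1*0) = (1 - 174)*(4 + 0) = -173*4 = -692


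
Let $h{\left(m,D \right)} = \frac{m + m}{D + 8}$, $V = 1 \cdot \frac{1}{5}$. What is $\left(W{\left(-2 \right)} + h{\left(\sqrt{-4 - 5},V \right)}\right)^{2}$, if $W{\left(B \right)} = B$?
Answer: $\frac{5824}{1681} - \frac{120 i}{41} \approx 3.4646 - 2.9268 i$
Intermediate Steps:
$V = \frac{1}{5}$ ($V = 1 \cdot \frac{1}{5} = \frac{1}{5} \approx 0.2$)
$h{\left(m,D \right)} = \frac{2 m}{8 + D}$
$\left(W{\left(-2 \right)} + h{\left(\sqrt{-4 - 5},V \right)}\right)^{2} = \left(-2 + \frac{2 \sqrt{-4 - 5}}{8 + \frac{1}{5}}\right)^{2} = \left(-2 + \frac{2 \sqrt{-9}}{\frac{41}{5}}\right)^{2} = \left(-2 + 2 \cdot 3 i \frac{5}{41}\right)^{2} = \left(-2 + \frac{30 i}{41}\right)^{2}$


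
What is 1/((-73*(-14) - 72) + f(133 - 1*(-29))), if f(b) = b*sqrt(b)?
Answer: -475/1674514 + 729*sqrt(2)/1674514 ≈ 0.00033201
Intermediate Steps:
f(b) = b**(3/2)
1/((-73*(-14) - 72) + f(133 - 1*(-29))) = 1/((-73*(-14) - 72) + (133 - 1*(-29))**(3/2)) = 1/((1022 - 72) + (133 + 29)**(3/2)) = 1/(950 + 162**(3/2)) = 1/(950 + 1458*sqrt(2))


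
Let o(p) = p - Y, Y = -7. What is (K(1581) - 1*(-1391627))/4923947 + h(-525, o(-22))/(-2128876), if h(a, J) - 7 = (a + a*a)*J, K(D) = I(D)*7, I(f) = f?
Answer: 23304794419815/10482472593572 ≈ 2.2232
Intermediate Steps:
o(p) = 7 + p (o(p) = p - 1*(-7) = p + 7 = 7 + p)
K(D) = 7*D (K(D) = D*7 = 7*D)
h(a, J) = 7 + J*(a + a²) (h(a, J) = 7 + (a + a*a)*J = 7 + (a + a²)*J = 7 + J*(a + a²))
(K(1581) - 1*(-1391627))/4923947 + h(-525, o(-22))/(-2128876) = (7*1581 - 1*(-1391627))/4923947 + (7 + (7 - 22)*(-525) + (7 - 22)*(-525)²)/(-2128876) = (11067 + 1391627)*(1/4923947) + (7 - 15*(-525) - 15*275625)*(-1/2128876) = 1402694*(1/4923947) + (7 + 7875 - 4134375)*(-1/2128876) = 1402694/4923947 - 4126493*(-1/2128876) = 1402694/4923947 + 4126493/2128876 = 23304794419815/10482472593572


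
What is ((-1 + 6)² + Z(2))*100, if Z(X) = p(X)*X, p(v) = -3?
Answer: 1900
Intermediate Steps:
Z(X) = -3*X
((-1 + 6)² + Z(2))*100 = ((-1 + 6)² - 3*2)*100 = (5² - 6)*100 = (25 - 6)*100 = 19*100 = 1900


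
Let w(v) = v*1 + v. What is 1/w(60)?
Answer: 1/120 ≈ 0.0083333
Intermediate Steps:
w(v) = 2*v (w(v) = v + v = 2*v)
1/w(60) = 1/(2*60) = 1/120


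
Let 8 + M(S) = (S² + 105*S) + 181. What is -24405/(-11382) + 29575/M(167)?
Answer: 483139145/172995018 ≈ 2.7928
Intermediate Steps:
M(S) = 173 + S² + 105*S (M(S) = -8 + ((S² + 105*S) + 181) = -8 + (181 + S² + 105*S) = 173 + S² + 105*S)
-24405/(-11382) + 29575/M(167) = -24405/(-11382) + 29575/(173 + 167² + 105*167) = -24405*(-1/11382) + 29575/(173 + 27889 + 17535) = 8135/3794 + 29575/45597 = 483139145/172995018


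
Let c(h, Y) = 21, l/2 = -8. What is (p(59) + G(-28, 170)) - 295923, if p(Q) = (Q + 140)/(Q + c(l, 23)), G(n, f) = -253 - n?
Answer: -23691641/80 ≈ -2.9615e+5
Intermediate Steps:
l = -16 (l = 2*(-8) = -16)
p(Q) = (140 + Q)/(21 + Q) (p(Q) = (Q + 140)/(Q + 21) = (140 + Q)/(21 + Q))
(p(59) + G(-28, 170)) - 295923 = ((140 + 59)/(21 + 59) + (-253 - 1*(-28))) - 295923 = (199/80 + (-253 + 28)) - 295923 = ((1/80)*199 - 225) - 295923 = (199/80 - 225) - 295923 = -17801/80 - 295923 = -23691641/80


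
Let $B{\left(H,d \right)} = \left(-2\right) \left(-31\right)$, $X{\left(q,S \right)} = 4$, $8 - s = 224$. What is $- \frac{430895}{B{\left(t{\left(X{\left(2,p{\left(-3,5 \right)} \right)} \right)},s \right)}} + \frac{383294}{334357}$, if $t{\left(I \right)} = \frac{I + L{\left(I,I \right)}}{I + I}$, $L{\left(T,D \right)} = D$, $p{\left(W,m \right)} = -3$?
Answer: $- \frac{144048995287}{20730134} \approx -6948.8$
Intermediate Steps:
$s = -216$ ($s = 8 - 224 = -216$)
$t{\left(I \right)} = 1$ ($t{\left(I \right)} = \frac{I + I}{I + I} = \frac{2 I}{2 I} = 2 I \frac{1}{2 I} = 1$)
$B{\left(H,d \right)} = 62$
$- \frac{430895}{B{\left(t{\left(X{\left(2,p{\left(-3,5 \right)} \right)} \right)},s \right)}} + \frac{383294}{334357} = - \frac{430895}{62} + \frac{383294}{334357} = - \frac{144048995287}{20730134}$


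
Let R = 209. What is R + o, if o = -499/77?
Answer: 15594/77 ≈ 202.52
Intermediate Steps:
o = -499/77 (o = -499*1/77 = -499/77 ≈ -6.4805)
R + o = 209 - 499/77 = 15594/77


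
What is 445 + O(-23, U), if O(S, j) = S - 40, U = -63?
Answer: 382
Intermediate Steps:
O(S, j) = -40 + S
445 + O(-23, U) = 445 + (-40 - 23) = 445 - 63 = 382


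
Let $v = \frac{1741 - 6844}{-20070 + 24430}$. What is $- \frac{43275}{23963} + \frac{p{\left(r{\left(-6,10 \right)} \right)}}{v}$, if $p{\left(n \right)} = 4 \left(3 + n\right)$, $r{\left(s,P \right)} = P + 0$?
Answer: $- \frac{5653723685}{122283189} \approx -46.235$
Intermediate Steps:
$r{\left(s,P \right)} = P$
$p{\left(n \right)} = 12 + 4 n$
$v = - \frac{5103}{4360} \approx -1.1704$
$- \frac{43275}{23963} + \frac{p{\left(r{\left(-6,10 \right)} \right)}}{v} = - \frac{43275}{23963} + \frac{12 + 4 \cdot 10}{- \frac{5103}{4360}} = \left(-43275\right) \frac{1}{23963} + \left(12 + 40\right) \left(- \frac{4360}{5103}\right) = - \frac{43275}{23963} + 52 \left(- \frac{4360}{5103}\right) = - \frac{43275}{23963} - \frac{226720}{5103} = - \frac{5653723685}{122283189}$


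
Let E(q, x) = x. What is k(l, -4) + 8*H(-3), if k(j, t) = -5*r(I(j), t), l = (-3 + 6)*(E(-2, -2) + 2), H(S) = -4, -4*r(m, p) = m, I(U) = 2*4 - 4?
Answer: -27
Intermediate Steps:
I(U) = 4 (I(U) = 8 - 4 = 4)
r(m, p) = -m/4
l = 0 (l = (-3 + 6)*(-2 + 2) = 3*0 = 0)
k(j, t) = 5 (k(j, t) = -(-5)*4/4 = -5*(-1) = 5)
k(l, -4) + 8*H(-3) = 5 + 8*(-4) = 5 - 32 = -27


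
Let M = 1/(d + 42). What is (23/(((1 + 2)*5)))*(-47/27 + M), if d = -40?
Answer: -1541/810 ≈ -1.9025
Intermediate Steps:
M = ½ (M = 1/(-40 + 42) = 1/2 = ½ ≈ 0.50000)
(23/(((1 + 2)*5)))*(-47/27 + M) = (23/(((1 + 2)*5)))*(-47/27 + ½) = (23/((3*5)))*(-47*1/27 + ½) = (23/15)*(-47/27 + ½) = (23*(1/15))*(-67/54) = (23/15)*(-67/54) = -1541/810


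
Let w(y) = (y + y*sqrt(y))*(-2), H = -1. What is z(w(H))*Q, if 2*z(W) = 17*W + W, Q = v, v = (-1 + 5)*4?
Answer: 288 + 288*I ≈ 288.0 + 288.0*I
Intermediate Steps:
w(y) = -2*y - 2*y**(3/2) (w(y) = (y + y**(3/2))*(-2) = -2*y - 2*y**(3/2))
v = 16 (v = 4*4 = 16)
Q = 16
z(W) = 9*W (z(W) = (17*W + W)/2 = (18*W)/2 = 9*W)
z(w(H))*Q = (9*(-2*(-1) - (-2)*I))*16 = (9*(2 - (-2)*I))*16 = (9*(2 + 2*I))*16 = (18 + 18*I)*16 = 288 + 288*I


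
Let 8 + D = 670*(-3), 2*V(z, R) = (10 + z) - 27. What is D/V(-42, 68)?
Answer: 4036/59 ≈ 68.407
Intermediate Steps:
V(z, R) = -17/2 + z/2 (V(z, R) = ((10 + z) - 27)/2 = (-17 + z)/2 = -17/2 + z/2)
D = -2018 (D = -8 + 670*(-3) = -8 - 2010 = -2018)
D/V(-42, 68) = -2018/(-17/2 + (½)*(-42)) = -2018/(-17/2 - 21) = -2018/(-59/2) = -2018*(-2/59) = 4036/59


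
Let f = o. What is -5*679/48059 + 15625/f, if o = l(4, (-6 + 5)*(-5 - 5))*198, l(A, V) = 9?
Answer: 67715635/7785558 ≈ 8.6976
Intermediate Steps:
o = 1782 (o = 9*198 = 1782)
f = 1782
-5*679/48059 + 15625/f = -5*679/48059 + 15625/1782 = -3395*1/48059 + 15625*(1/1782) = -3395/48059 + 15625/1782 = 67715635/7785558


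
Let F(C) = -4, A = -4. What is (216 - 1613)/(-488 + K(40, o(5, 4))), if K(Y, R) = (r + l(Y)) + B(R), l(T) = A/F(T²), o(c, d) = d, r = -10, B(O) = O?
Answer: 1397/493 ≈ 2.8337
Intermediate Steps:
l(T) = 1 (l(T) = -4/(-4) = -4*(-¼) = 1)
K(Y, R) = -9 + R (K(Y, R) = (-10 + 1) + R = -9 + R)
(216 - 1613)/(-488 + K(40, o(5, 4))) = (216 - 1613)/(-488 + (-9 + 4)) = -1397/(-488 - 5) = -1397/(-493) = -1397*(-1/493) = 1397/493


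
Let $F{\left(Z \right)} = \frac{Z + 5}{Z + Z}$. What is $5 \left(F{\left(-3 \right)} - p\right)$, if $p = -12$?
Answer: $\frac{175}{3} \approx 58.333$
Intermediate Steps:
$F{\left(Z \right)} = \frac{5 + Z}{2 Z}$
$5 \left(F{\left(-3 \right)} - p\right) = 5 \left(\frac{5 - 3}{2 \left(-3\right)} - -12\right) = 5 \left(\frac{1}{2} \left(- \frac{1}{3}\right) 2 + 12\right) = 5 \left(- \frac{1}{3} + 12\right) = 5 \cdot \frac{35}{3} = \frac{175}{3}$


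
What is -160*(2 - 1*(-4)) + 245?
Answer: -715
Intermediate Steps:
-160*(2 - 1*(-4)) + 245 = -160*(2 + 4) + 245 = -160*6 + 245 = -960 + 245 = -715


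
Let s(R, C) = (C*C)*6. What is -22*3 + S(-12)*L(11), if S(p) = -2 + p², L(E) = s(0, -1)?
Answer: 786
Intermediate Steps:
s(R, C) = 6*C² (s(R, C) = C²*6 = 6*C²)
L(E) = 6 (L(E) = 6*(-1)² = 6*1 = 6)
-22*3 + S(-12)*L(11) = -22*3 + (-2 + (-12)²)*6 = -66 + (-2 + 144)*6 = -66 + 142*6 = -66 + 852 = 786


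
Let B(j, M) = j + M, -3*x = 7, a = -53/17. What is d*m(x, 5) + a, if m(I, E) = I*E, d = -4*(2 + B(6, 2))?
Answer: 23641/51 ≈ 463.55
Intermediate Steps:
a = -53/17 (a = -53*1/17 = -53/17 ≈ -3.1176)
x = -7/3 (x = -1/3*7 = -7/3 ≈ -2.3333)
B(j, M) = M + j
d = -40 (d = -4*(2 + (2 + 6)) = -4*(2 + 8) = -4*10 = -40)
m(I, E) = E*I
d*m(x, 5) + a = -200*(-7)/3 - 53/17 = -40*(-35/3) - 53/17 = 1400/3 - 53/17 = 23641/51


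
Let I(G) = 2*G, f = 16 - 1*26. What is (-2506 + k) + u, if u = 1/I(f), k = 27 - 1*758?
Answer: -64741/20 ≈ -3237.1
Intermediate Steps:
f = -10 (f = 16 - 26 = -10)
k = -731 (k = 27 - 758 = -731)
u = -1/20 (u = 1/(2*(-10)) = 1/(-20) = -1/20 ≈ -0.050000)
(-2506 + k) + u = (-2506 - 731) - 1/20 = -3237 - 1/20 = -64741/20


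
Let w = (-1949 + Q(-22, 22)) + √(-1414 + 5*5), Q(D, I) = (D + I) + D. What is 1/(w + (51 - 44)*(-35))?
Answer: -2216/4912045 - I*√1389/4912045 ≈ -0.00045114 - 7.5873e-6*I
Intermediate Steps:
Q(D, I) = I + 2*D
w = -1971 + I*√1389 (w = (-1949 + (22 + 2*(-22))) + √(-1414 + 5*5) = (-1949 + (22 - 44)) + √(-1414 + 25) = (-1949 - 22) + √(-1389) = -1971 + I*√1389 ≈ -1971.0 + 37.269*I)
1/(w + (51 - 44)*(-35)) = 1/((-1971 + I*√1389) + (51 - 44)*(-35)) = 1/((-1971 + I*√1389) + 7*(-35)) = 1/((-1971 + I*√1389) - 245) = 1/(-2216 + I*√1389)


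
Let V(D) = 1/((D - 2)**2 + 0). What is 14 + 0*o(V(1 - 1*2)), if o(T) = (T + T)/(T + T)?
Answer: 14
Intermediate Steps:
V(D) = (-2 + D)**(-2) (V(D) = 1/((-2 + D)**2 + 0) = 1/((-2 + D)**2) = (-2 + D)**(-2))
o(T) = 1 (o(T) = (2*T)/((2*T)) = (2*T)*(1/(2*T)) = 1)
14 + 0*o(V(1 - 1*2)) = 14 + 0*1 = 14 + 0 = 14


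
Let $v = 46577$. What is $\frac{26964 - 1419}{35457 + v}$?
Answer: $\frac{25545}{82034} \approx 0.3114$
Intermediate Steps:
$\frac{26964 - 1419}{35457 + v} = \frac{26964 - 1419}{35457 + 46577} = \frac{25545}{82034}$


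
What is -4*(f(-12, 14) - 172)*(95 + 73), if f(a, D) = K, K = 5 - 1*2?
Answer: 113568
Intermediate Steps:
K = 3 (K = 5 - 2 = 3)
f(a, D) = 3
-4*(f(-12, 14) - 172)*(95 + 73) = -4*(3 - 172)*(95 + 73) = -(-676)*168 = -4*(-28392) = 113568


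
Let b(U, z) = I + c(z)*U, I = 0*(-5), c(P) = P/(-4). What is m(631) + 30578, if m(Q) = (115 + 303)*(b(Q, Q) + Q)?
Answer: -82626977/2 ≈ -4.1313e+7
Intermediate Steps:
c(P) = -P/4 (c(P) = P*(-¼) = -P/4)
I = 0
b(U, z) = -U*z/4 (b(U, z) = 0 + (-z/4)*U = 0 - U*z/4 = -U*z/4)
m(Q) = 418*Q - 209*Q²/2 (m(Q) = (115 + 303)*(-Q*Q/4 + Q) = 418*(-Q²/4 + Q) = 418*(Q - Q²/4) = 418*Q - 209*Q²/2)
m(631) + 30578 = (209/2)*631*(4 - 1*631) + 30578 = (209/2)*631*(4 - 631) + 30578 = (209/2)*631*(-627) + 30578 = -82688133/2 + 30578 = -82626977/2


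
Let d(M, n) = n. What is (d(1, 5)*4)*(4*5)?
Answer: 400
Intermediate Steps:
(d(1, 5)*4)*(4*5) = (5*4)*(4*5) = 20*20 = 400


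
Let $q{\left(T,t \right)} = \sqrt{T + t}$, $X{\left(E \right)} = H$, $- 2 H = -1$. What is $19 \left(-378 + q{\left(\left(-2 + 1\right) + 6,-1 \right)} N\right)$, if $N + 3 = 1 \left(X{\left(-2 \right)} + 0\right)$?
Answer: $-7277$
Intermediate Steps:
$H = \frac{1}{2}$ ($H = \left(- \frac{1}{2}\right) \left(-1\right) = \frac{1}{2} \approx 0.5$)
$X{\left(E \right)} = \frac{1}{2}$
$N = - \frac{5}{2}$ ($N = -3 + 1 \left(\frac{1}{2} + 0\right) = -3 + 1 \cdot \frac{1}{2} = -3 + \frac{1}{2} = - \frac{5}{2} \approx -2.5$)
$19 \left(-378 + q{\left(\left(-2 + 1\right) + 6,-1 \right)} N\right) = 19 \left(-378 + \sqrt{\left(\left(-2 + 1\right) + 6\right) - 1} \left(- \frac{5}{2}\right)\right) = 19 \left(-378 + \sqrt{\left(-1 + 6\right) - 1} \left(- \frac{5}{2}\right)\right) = 19 \left(-378 + \sqrt{5 - 1} \left(- \frac{5}{2}\right)\right) = 19 \left(-378 + \sqrt{4} \left(- \frac{5}{2}\right)\right) = 19 \left(-378 + 2 \left(- \frac{5}{2}\right)\right) = 19 \left(-378 - 5\right) = 19 \left(-383\right) = -7277$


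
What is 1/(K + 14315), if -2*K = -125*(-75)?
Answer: 2/19255 ≈ 0.00010387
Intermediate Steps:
K = -9375/2 (K = -(-125)*(-75)/2 = -½*9375 = -9375/2 ≈ -4687.5)
1/(K + 14315) = 1/(-9375/2 + 14315) = 1/(19255/2) = 2/19255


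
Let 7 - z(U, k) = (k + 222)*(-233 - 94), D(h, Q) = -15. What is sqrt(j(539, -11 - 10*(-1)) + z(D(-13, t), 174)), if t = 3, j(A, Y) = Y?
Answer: sqrt(129498) ≈ 359.86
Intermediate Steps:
z(U, k) = 72601 + 327*k (z(U, k) = 7 - (k + 222)*(-233 - 94) = 7 - (222 + k)*(-327) = 7 - (-72594 - 327*k) = 7 + (72594 + 327*k) = 72601 + 327*k)
sqrt(j(539, -11 - 10*(-1)) + z(D(-13, t), 174)) = sqrt((-11 - 10*(-1)) + (72601 + 327*174)) = sqrt((-11 + 10) + (72601 + 56898)) = sqrt(-1 + 129499) = sqrt(129498)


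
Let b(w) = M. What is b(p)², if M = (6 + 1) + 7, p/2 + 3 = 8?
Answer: 196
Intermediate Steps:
p = 10 (p = -6 + 2*8 = -6 + 16 = 10)
M = 14 (M = 7 + 7 = 14)
b(w) = 14
b(p)² = 14² = 196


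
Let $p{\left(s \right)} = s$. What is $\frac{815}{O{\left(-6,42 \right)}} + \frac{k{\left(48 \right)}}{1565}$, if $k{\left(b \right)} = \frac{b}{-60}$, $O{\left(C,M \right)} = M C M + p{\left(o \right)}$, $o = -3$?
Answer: $- \frac{6419723}{82843275} \approx -0.077492$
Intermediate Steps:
$O{\left(C,M \right)} = -3 + C M^{2}$ ($O{\left(C,M \right)} = M C M - 3 = C M M - 3 = C M^{2} - 3 = -3 + C M^{2}$)
$k{\left(b \right)} = - \frac{b}{60}$ ($k{\left(b \right)} = b \left(- \frac{1}{60}\right) = - \frac{b}{60}$)
$\frac{815}{O{\left(-6,42 \right)}} + \frac{k{\left(48 \right)}}{1565} = \frac{815}{-3 - 6 \cdot 42^{2}} + \frac{\left(- \frac{1}{60}\right) 48}{1565} = \frac{815}{-3 - 10584} - \frac{4}{7825} = \frac{815}{-10587} - \frac{4}{7825} = 815 \left(- \frac{1}{10587}\right) - \frac{4}{7825} = - \frac{815}{10587} - \frac{4}{7825} = - \frac{6419723}{82843275}$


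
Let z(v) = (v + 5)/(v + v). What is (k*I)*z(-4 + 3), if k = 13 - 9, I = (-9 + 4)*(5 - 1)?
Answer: 160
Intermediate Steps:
I = -20 (I = -5*4 = -20)
k = 4
z(v) = (5 + v)/(2*v) (z(v) = (5 + v)/((2*v)) = (5 + v)*(1/(2*v)) = (5 + v)/(2*v))
(k*I)*z(-4 + 3) = (4*(-20))*((5 + (-4 + 3))/(2*(-4 + 3))) = -40*(5 - 1)/(-1) = -40*(-1)*4 = -80*(-2) = 160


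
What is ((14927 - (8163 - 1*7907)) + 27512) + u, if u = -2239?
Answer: 39944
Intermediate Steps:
((14927 - (8163 - 1*7907)) + 27512) + u = ((14927 - (8163 - 1*7907)) + 27512) - 2239 = ((14927 - (8163 - 7907)) + 27512) - 2239 = ((14927 - 1*256) + 27512) - 2239 = ((14927 - 256) + 27512) - 2239 = (14671 + 27512) - 2239 = 42183 - 2239 = 39944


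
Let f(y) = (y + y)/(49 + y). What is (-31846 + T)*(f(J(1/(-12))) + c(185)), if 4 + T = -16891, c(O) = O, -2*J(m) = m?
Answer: -964836957/107 ≈ -9.0172e+6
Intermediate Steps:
J(m) = -m/2
T = -16895 (T = -4 - 16891 = -16895)
f(y) = 2*y/(49 + y) (f(y) = (2*y)/(49 + y) = 2*y/(49 + y))
(-31846 + T)*(f(J(1/(-12))) + c(185)) = (-31846 - 16895)*(2*(-1/2/(-12))/(49 - 1/2/(-12)) + 185) = -48741*(2*(-1/2*(-1/12))/(49 - 1/2*(-1/12)) + 185) = -48741*(2*(1/24)/(49 + 1/24) + 185) = -48741*(2*(1/24)/(1177/24) + 185) = -48741*(2*(1/24)*(24/1177) + 185) = -48741*(2/1177 + 185) = -48741*217747/1177 = -964836957/107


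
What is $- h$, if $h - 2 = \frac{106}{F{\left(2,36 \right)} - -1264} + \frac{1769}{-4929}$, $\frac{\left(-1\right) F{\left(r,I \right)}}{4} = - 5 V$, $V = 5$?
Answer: $- \frac{186385}{108438} \approx -1.7188$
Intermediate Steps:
$F{\left(r,I \right)} = 100$ ($F{\left(r,I \right)} = - 4 \left(\left(-5\right) 5\right) = \left(-4\right) \left(-25\right) = 100$)
$h = \frac{186385}{108438}$ ($h = 2 + \left(\frac{106}{100 - -1264} + \frac{1769}{-4929}\right) = 2 + \left(\frac{106}{100 + 1264} + 1769 \left(- \frac{1}{4929}\right)\right) = 2 - \left(\frac{1769}{4929} - \frac{106}{1364}\right) = 2 + \left(106 \cdot \frac{1}{1364} - \frac{1769}{4929}\right) = 2 + \left(\frac{53}{682} - \frac{1769}{4929}\right) = 2 - \frac{30491}{108438} = \frac{186385}{108438} \approx 1.7188$)
$- h = \left(-1\right) \frac{186385}{108438} = - \frac{186385}{108438}$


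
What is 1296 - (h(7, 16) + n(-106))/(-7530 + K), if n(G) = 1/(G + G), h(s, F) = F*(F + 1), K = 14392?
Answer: 1885290561/1454744 ≈ 1296.0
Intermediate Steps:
h(s, F) = F*(1 + F)
n(G) = 1/(2*G)
1296 - (h(7, 16) + n(-106))/(-7530 + K) = 1296 - (16*(1 + 16) + (½)/(-106))/(-7530 + 14392) = 1296 - (16*17 + (½)*(-1/106))/6862 = 1296 - (272 - 1/212)/6862 = 1296 - 57663/(212*6862) = 1296 - 1*57663/1454744 = 1296 - 57663/1454744 = 1885290561/1454744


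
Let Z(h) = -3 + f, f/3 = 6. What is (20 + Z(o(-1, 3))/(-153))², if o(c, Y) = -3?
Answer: 1030225/2601 ≈ 396.09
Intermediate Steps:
f = 18 (f = 3*6 = 18)
Z(h) = 15 (Z(h) = -3 + 18 = 15)
(20 + Z(o(-1, 3))/(-153))² = (20 + 15/(-153))² = (20 + 15*(-1/153))² = (20 - 5/51)² = (1015/51)² = 1030225/2601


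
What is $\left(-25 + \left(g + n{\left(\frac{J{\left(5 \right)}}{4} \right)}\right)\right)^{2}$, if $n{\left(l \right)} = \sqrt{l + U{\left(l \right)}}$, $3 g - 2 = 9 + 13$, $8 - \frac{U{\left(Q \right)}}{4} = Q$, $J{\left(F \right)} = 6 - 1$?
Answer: $\frac{\left(34 - \sqrt{113}\right)^{2}}{4} \approx 136.54$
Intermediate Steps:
$J{\left(F \right)} = 5$ ($J{\left(F \right)} = 6 - 1 = 5$)
$U{\left(Q \right)} = 32 - 4 Q$
$g = 8$ ($g = \frac{2}{3} + \frac{9 + 13}{3} = \frac{2}{3} + \frac{1}{3} \cdot 22 = \frac{2}{3} + \frac{22}{3} = 8$)
$n{\left(l \right)} = \sqrt{32 - 3 l}$ ($n{\left(l \right)} = \sqrt{l - \left(-32 + 4 l\right)} = \sqrt{32 - 3 l}$)
$\left(-25 + \left(g + n{\left(\frac{J{\left(5 \right)}}{4} \right)}\right)\right)^{2} = \left(-25 + \left(8 + \sqrt{32 - 3 \cdot \frac{5}{4}}\right)\right)^{2} = \left(-25 + \left(8 + \sqrt{32 - 3 \cdot 5 \cdot \frac{1}{4}}\right)\right)^{2} = \left(-25 + \left(8 + \sqrt{32 - \frac{15}{4}}\right)\right)^{2} = \left(-25 + \left(8 + \sqrt{\frac{113}{4}}\right)\right)^{2} = \left(-25 + \left(8 + \frac{\sqrt{113}}{2}\right)\right)^{2} = \left(-17 + \frac{\sqrt{113}}{2}\right)^{2}$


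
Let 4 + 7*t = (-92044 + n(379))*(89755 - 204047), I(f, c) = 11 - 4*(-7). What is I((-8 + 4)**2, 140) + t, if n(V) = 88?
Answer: 10509835421/7 ≈ 1.5014e+9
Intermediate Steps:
I(f, c) = 39 (I(f, c) = 11 + 28 = 39)
t = 10509835148/7 (t = -4/7 + ((-92044 + 88)*(89755 - 204047))/7 = -4/7 + (-91956*(-114292))/7 = -4/7 + (1/7)*10509835152 = -4/7 + 10509835152/7 = 10509835148/7 ≈ 1.5014e+9)
I((-8 + 4)**2, 140) + t = 39 + 10509835148/7 = 10509835421/7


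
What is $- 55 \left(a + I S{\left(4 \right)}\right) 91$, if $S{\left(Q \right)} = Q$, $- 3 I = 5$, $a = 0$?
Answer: $\frac{100100}{3} \approx 33367.0$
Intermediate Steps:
$I = - \frac{5}{3}$ ($I = \left(- \frac{1}{3}\right) 5 = - \frac{5}{3} \approx -1.6667$)
$- 55 \left(a + I S{\left(4 \right)}\right) 91 = - 55 \left(0 - \frac{20}{3}\right) 91 = \left(-55\right) \left(- \frac{20}{3}\right) 91 = \frac{1100}{3} \cdot 91 = \frac{100100}{3}$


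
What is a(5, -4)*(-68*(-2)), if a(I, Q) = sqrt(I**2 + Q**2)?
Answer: 136*sqrt(41) ≈ 870.83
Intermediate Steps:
a(5, -4)*(-68*(-2)) = sqrt(5**2 + (-4)**2)*(-68*(-2)) = sqrt(25 + 16)*136 = sqrt(41)*136 = 136*sqrt(41)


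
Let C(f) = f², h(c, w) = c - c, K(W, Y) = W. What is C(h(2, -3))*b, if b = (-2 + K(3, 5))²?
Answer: 0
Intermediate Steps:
h(c, w) = 0
b = 1 (b = (-2 + 3)² = 1² = 1)
C(h(2, -3))*b = 0²*1 = 0*1 = 0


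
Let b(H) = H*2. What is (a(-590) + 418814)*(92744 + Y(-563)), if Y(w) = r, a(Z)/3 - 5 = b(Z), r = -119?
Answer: 38466143625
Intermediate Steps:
b(H) = 2*H
a(Z) = 15 + 6*Z (a(Z) = 15 + 3*(2*Z) = 15 + 6*Z)
Y(w) = -119
(a(-590) + 418814)*(92744 + Y(-563)) = ((15 + 6*(-590)) + 418814)*(92744 - 119) = ((15 - 3540) + 418814)*92625 = (-3525 + 418814)*92625 = 415289*92625 = 38466143625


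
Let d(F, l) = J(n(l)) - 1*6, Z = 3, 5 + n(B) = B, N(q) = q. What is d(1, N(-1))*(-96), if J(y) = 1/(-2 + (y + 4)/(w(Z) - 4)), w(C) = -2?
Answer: 3168/5 ≈ 633.60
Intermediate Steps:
n(B) = -5 + B
J(y) = 1/(-8/3 - y/6) (J(y) = 1/(-2 + (y + 4)/(-2 - 4)) = 1/(-2 + (4 + y)/(-6)) = 1/(-2 + (4 + y)*(-⅙)) = 1/(-2 + (-⅔ - y/6)) = 1/(-8/3 - y/6))
d(F, l) = -6 - 6/(11 + l) (d(F, l) = -6/(16 + (-5 + l)) - 1*6 = -6/(11 + l) - 6 = -6 - 6/(11 + l))
d(1, N(-1))*(-96) = (6*(-12 - 1*(-1))/(11 - 1))*(-96) = (6*(-12 + 1)/10)*(-96) = (6*(⅒)*(-11))*(-96) = -33/5*(-96) = 3168/5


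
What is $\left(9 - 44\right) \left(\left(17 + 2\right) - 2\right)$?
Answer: $-595$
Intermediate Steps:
$\left(9 - 44\right) \left(\left(17 + 2\right) - 2\right) = - 35 \left(19 - 2\right) = \left(-35\right) 17 = -595$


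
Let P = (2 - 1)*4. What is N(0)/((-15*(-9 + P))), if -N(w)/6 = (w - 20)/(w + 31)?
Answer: 8/155 ≈ 0.051613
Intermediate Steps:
P = 4 (P = 1*4 = 4)
N(w) = -6*(-20 + w)/(31 + w) (N(w) = -6*(w - 20)/(w + 31) = -6*(-20 + w)/(31 + w))
N(0)/((-15*(-9 + P))) = (6*(20 - 1*0)/(31 + 0))/((-15*(-9 + 4))) = (6*(20 + 0)/31)/((-15*(-5))) = (6*(1/31)*20)/75 = (120/31)*(1/75) = 8/155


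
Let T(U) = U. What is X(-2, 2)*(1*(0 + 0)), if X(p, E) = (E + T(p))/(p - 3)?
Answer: 0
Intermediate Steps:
X(p, E) = (E + p)/(-3 + p) (X(p, E) = (E + p)/(p - 3) = (E + p)/(-3 + p))
X(-2, 2)*(1*(0 + 0)) = ((2 - 2)/(-3 - 2))*(1*(0 + 0)) = (0/(-5))*(1*0) = -1/5*0*0 = 0*0 = 0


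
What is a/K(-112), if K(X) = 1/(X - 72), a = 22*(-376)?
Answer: 1522048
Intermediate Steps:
a = -8272
K(X) = 1/(-72 + X)
a/K(-112) = -8272/(1/(-72 - 112)) = -8272/(1/(-184)) = -8272/(-1/184) = -8272*(-184) = 1522048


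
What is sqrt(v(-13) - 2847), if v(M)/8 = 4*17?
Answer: 7*I*sqrt(47) ≈ 47.99*I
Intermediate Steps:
v(M) = 544 (v(M) = 8*(4*17) = 8*68 = 544)
sqrt(v(-13) - 2847) = sqrt(544 - 2847) = sqrt(-2303) = 7*I*sqrt(47)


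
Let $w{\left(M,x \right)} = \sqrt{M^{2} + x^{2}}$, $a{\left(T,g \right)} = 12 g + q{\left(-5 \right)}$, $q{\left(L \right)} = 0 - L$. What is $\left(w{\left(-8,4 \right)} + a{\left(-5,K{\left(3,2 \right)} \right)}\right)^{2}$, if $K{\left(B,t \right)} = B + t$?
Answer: $4305 + 520 \sqrt{5} \approx 5467.8$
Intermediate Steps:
$q{\left(L \right)} = - L$
$a{\left(T,g \right)} = 5 + 12 g$ ($a{\left(T,g \right)} = 12 g - -5 = 12 g + 5 = 5 + 12 g$)
$\left(w{\left(-8,4 \right)} + a{\left(-5,K{\left(3,2 \right)} \right)}\right)^{2} = \left(\sqrt{\left(-8\right)^{2} + 4^{2}} + \left(5 + 12 \left(3 + 2\right)\right)\right)^{2} = \left(\sqrt{64 + 16} + \left(5 + 12 \cdot 5\right)\right)^{2} = \left(\sqrt{80} + \left(5 + 60\right)\right)^{2} = \left(4 \sqrt{5} + 65\right)^{2} = \left(65 + 4 \sqrt{5}\right)^{2}$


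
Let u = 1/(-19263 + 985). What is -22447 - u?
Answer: -410286265/18278 ≈ -22447.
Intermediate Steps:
u = -1/18278 (u = 1/(-18278) = -1/18278 ≈ -5.4711e-5)
-22447 - u = -22447 - 1*(-1/18278) = -22447 + 1/18278 = -410286265/18278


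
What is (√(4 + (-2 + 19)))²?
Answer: 21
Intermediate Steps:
(√(4 + (-2 + 19)))² = (√(4 + 17))² = (√21)² = 21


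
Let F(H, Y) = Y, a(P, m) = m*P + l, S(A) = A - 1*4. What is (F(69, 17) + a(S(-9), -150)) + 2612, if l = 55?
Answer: 4634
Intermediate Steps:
S(A) = -4 + A (S(A) = A - 4 = -4 + A)
a(P, m) = 55 + P*m (a(P, m) = m*P + 55 = P*m + 55 = 55 + P*m)
(F(69, 17) + a(S(-9), -150)) + 2612 = (17 + (55 + (-4 - 9)*(-150))) + 2612 = (17 + (55 - 13*(-150))) + 2612 = (17 + (55 + 1950)) + 2612 = (17 + 2005) + 2612 = 2022 + 2612 = 4634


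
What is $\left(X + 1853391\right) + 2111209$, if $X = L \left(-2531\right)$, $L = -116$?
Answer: $4258196$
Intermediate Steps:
$X = 293596$ ($X = \left(-116\right) \left(-2531\right) = 293596$)
$\left(X + 1853391\right) + 2111209 = \left(293596 + 1853391\right) + 2111209 = 2146987 + 2111209 = 4258196$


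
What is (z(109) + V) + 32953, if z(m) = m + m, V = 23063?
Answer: 56234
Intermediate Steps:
z(m) = 2*m
(z(109) + V) + 32953 = (2*109 + 23063) + 32953 = (218 + 23063) + 32953 = 23281 + 32953 = 56234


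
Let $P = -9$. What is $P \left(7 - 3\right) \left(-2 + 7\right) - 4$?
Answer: $-184$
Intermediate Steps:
$P \left(7 - 3\right) \left(-2 + 7\right) - 4 = - 9 \left(7 - 3\right) \left(-2 + 7\right) - 4 = - 9 \cdot 4 \cdot 5 - 4 = \left(-9\right) 20 - 4 = -180 - 4 = -184$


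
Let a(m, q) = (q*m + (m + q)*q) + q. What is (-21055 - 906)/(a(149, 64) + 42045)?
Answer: -21961/65277 ≈ -0.33643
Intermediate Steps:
a(m, q) = q + m*q + q*(m + q) (a(m, q) = (m*q + q*(m + q)) + q = q + m*q + q*(m + q))
(-21055 - 906)/(a(149, 64) + 42045) = (-21055 - 906)/(64*(1 + 64 + 2*149) + 42045) = -21961/(64*(1 + 64 + 298) + 42045) = -21961/(64*363 + 42045) = -21961/(23232 + 42045) = -21961/65277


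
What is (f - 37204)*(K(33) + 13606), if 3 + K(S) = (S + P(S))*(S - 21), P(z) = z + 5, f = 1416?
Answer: -517315540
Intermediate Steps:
P(z) = 5 + z
K(S) = -3 + (-21 + S)*(5 + 2*S) (K(S) = -3 + (S + (5 + S))*(S - 21) = -3 + (5 + 2*S)*(-21 + S) = -3 + (-21 + S)*(5 + 2*S))
(f - 37204)*(K(33) + 13606) = (1416 - 37204)*((-108 - 37*33 + 2*33²) + 13606) = -35788*((-108 - 1221 + 2*1089) + 13606) = -35788*((-108 - 1221 + 2178) + 13606) = -35788*(849 + 13606) = -35788*14455 = -517315540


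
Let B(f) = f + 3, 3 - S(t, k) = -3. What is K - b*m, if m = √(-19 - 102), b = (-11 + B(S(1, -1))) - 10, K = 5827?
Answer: 5827 + 132*I ≈ 5827.0 + 132.0*I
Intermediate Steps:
S(t, k) = 6 (S(t, k) = 3 - 1*(-3) = 3 + 3 = 6)
B(f) = 3 + f
b = -12 (b = (-11 + (3 + 6)) - 10 = (-11 + 9) - 10 = -2 - 10 = -12)
m = 11*I (m = √(-121) = 11*I ≈ 11.0*I)
K - b*m = 5827 - (-12)*11*I = 5827 - (-132)*I = 5827 + 132*I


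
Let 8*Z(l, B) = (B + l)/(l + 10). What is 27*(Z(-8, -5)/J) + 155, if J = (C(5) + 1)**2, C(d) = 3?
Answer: 39329/256 ≈ 153.63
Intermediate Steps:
Z(l, B) = (B + l)/(8*(10 + l)) (Z(l, B) = ((B + l)/(l + 10))/8 = ((B + l)/(10 + l))/8 = (B + l)/(8*(10 + l)))
J = 16 (J = (3 + 1)**2 = 4**2 = 16)
27*(Z(-8, -5)/J) + 155 = 27*(((-5 - 8)/(8*(10 - 8)))/16) + 155 = 27*(((1/8)*(-13)/2)*(1/16)) + 155 = 27*(((1/8)*(1/2)*(-13))*(1/16)) + 155 = 27*(-13/16*1/16) + 155 = 27*(-13/256) + 155 = -351/256 + 155 = 39329/256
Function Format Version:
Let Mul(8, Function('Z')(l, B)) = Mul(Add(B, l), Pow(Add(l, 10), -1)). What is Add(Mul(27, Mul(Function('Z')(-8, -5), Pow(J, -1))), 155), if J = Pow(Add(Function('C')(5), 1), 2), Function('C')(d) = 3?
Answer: Rational(39329, 256) ≈ 153.63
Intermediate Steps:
Function('Z')(l, B) = Mul(Rational(1, 8), Pow(Add(10, l), -1), Add(B, l)) (Function('Z')(l, B) = Mul(Rational(1, 8), Mul(Add(B, l), Pow(Add(l, 10), -1))) = Mul(Rational(1, 8), Mul(Add(B, l), Pow(Add(10, l), -1))) = Mul(Rational(1, 8), Mul(Pow(Add(10, l), -1), Add(B, l))) = Mul(Rational(1, 8), Pow(Add(10, l), -1), Add(B, l)))
J = 16 (J = Pow(Add(3, 1), 2) = Pow(4, 2) = 16)
Add(Mul(27, Mul(Function('Z')(-8, -5), Pow(J, -1))), 155) = Add(Mul(27, Mul(Mul(Rational(1, 8), Pow(Add(10, -8), -1), Add(-5, -8)), Pow(16, -1))), 155) = Add(Mul(27, Mul(Mul(Rational(1, 8), Pow(2, -1), -13), Rational(1, 16))), 155) = Add(Mul(27, Mul(Mul(Rational(1, 8), Rational(1, 2), -13), Rational(1, 16))), 155) = Add(Mul(27, Mul(Rational(-13, 16), Rational(1, 16))), 155) = Add(Mul(27, Rational(-13, 256)), 155) = Add(Rational(-351, 256), 155) = Rational(39329, 256)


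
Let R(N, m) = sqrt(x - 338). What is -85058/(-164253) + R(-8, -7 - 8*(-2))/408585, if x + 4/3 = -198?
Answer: 85058/164253 + 2*I*sqrt(1209)/1225755 ≈ 0.51785 + 5.6733e-5*I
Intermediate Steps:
x = -598/3 (x = -4/3 - 198 = -598/3 ≈ -199.33)
R(N, m) = 2*I*sqrt(1209)/3 (R(N, m) = sqrt(-598/3 - 338) = sqrt(-1612/3) = 2*I*sqrt(1209)/3)
-85058/(-164253) + R(-8, -7 - 8*(-2))/408585 = -85058/(-164253) + (2*I*sqrt(1209)/3)/408585 = -85058*(-1/164253) + (2*I*sqrt(1209)/3)*(1/408585) = 85058/164253 + 2*I*sqrt(1209)/1225755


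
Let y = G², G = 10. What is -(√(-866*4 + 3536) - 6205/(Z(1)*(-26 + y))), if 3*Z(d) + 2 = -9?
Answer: -18615/814 - 6*√2 ≈ -31.354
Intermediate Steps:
Z(d) = -11/3 (Z(d) = -⅔ + (⅓)*(-9) = -⅔ - 3 = -11/3)
y = 100 (y = 10² = 100)
-(√(-866*4 + 3536) - 6205/(Z(1)*(-26 + y))) = -(√(-866*4 + 3536) - 6205/((-11*(-26 + 100)/3))) = -(√(-3464 + 3536) - 6205/((-11/3*74))) = -(√72 - 6205/(-814/3)) = -(6*√2 - 6205*(-3)/814) = -(6*√2 - 1*(-18615/814)) = -(6*√2 + 18615/814) = -(18615/814 + 6*√2) = -18615/814 - 6*√2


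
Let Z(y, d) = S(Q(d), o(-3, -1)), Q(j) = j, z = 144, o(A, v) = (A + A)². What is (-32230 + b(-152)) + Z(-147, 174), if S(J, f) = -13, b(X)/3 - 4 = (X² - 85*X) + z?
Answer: 76273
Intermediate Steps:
o(A, v) = 4*A² (o(A, v) = (2*A)² = 4*A²)
b(X) = 444 - 255*X + 3*X² (b(X) = 12 + 3*((X² - 85*X) + 144) = 12 + 3*(144 + X² - 85*X) = 12 + (432 - 255*X + 3*X²) = 444 - 255*X + 3*X²)
Z(y, d) = -13
(-32230 + b(-152)) + Z(-147, 174) = (-32230 + (444 - 255*(-152) + 3*(-152)²)) - 13 = (-32230 + (444 + 38760 + 3*23104)) - 13 = (-32230 + (444 + 38760 + 69312)) - 13 = (-32230 + 108516) - 13 = 76286 - 13 = 76273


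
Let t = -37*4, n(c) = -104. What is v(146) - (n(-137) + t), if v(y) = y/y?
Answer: 253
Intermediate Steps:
t = -148
v(y) = 1
v(146) - (n(-137) + t) = 1 - (-104 - 148) = 1 - 1*(-252) = 1 + 252 = 253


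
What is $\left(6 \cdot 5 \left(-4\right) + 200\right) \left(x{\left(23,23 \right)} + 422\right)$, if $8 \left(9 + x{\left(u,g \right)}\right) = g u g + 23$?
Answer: $154940$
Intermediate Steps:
$x{\left(u,g \right)} = - \frac{49}{8} + \frac{u g^{2}}{8}$ ($x{\left(u,g \right)} = -9 + \frac{g u g + 23}{8} = -9 + \frac{u g^{2} + 23}{8} = -9 + \frac{23 + u g^{2}}{8} = -9 + \left(\frac{23}{8} + \frac{u g^{2}}{8}\right) = - \frac{49}{8} + \frac{u g^{2}}{8}$)
$\left(6 \cdot 5 \left(-4\right) + 200\right) \left(x{\left(23,23 \right)} + 422\right) = \left(6 \cdot 5 \left(-4\right) + 200\right) \left(\left(- \frac{49}{8} + \frac{1}{8} \cdot 23 \cdot 23^{2}\right) + 422\right) = \left(30 \left(-4\right) + 200\right) \left(\left(- \frac{49}{8} + \frac{1}{8} \cdot 23 \cdot 529\right) + 422\right) = \left(-120 + 200\right) \left(\left(- \frac{49}{8} + \frac{12167}{8}\right) + 422\right) = 80 \left(\frac{6059}{4} + 422\right) = 80 \cdot \frac{7747}{4} = 154940$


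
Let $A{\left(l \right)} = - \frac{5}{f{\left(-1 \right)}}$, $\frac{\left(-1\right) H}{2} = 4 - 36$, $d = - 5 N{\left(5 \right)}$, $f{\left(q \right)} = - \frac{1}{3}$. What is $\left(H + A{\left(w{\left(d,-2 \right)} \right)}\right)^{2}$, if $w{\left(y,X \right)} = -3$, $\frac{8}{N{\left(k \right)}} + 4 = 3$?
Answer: $6241$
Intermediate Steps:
$N{\left(k \right)} = -8$ ($N{\left(k \right)} = \frac{8}{-4 + 3} = \frac{8}{-1} = 8 \left(-1\right) = -8$)
$f{\left(q \right)} = - \frac{1}{3}$ ($f{\left(q \right)} = \left(-1\right) \frac{1}{3} = - \frac{1}{3}$)
$d = 40$ ($d = \left(-5\right) \left(-8\right) = 40$)
$H = 64$ ($H = - 2 \left(4 - 36\right) = \left(-2\right) \left(-32\right) = 64$)
$A{\left(l \right)} = 15$ ($A{\left(l \right)} = - \frac{5}{- \frac{1}{3}} = \left(-5\right) \left(-3\right) = 15$)
$\left(H + A{\left(w{\left(d,-2 \right)} \right)}\right)^{2} = \left(64 + 15\right)^{2} = 79^{2} = 6241$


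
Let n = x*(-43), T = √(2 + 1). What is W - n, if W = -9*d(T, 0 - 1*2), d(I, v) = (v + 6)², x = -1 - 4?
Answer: -359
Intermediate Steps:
x = -5
T = √3 ≈ 1.7320
d(I, v) = (6 + v)²
n = 215 (n = -5*(-43) = 215)
W = -144 (W = -9*(6 + (0 - 1*2))² = -9*(6 + (0 - 2))² = -9*(6 - 2)² = -9*4² = -9*16 = -144)
W - n = -144 - 1*215 = -144 - 215 = -359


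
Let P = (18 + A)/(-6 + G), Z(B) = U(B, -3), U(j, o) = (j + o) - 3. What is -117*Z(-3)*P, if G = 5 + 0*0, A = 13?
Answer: -32643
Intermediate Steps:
U(j, o) = -3 + j + o
Z(B) = -6 + B (Z(B) = -3 + B - 3 = -6 + B)
G = 5 (G = 5 + 0 = 5)
P = -31 (P = (18 + 13)/(-6 + 5) = 31/(-1) = 31*(-1) = -31)
-117*Z(-3)*P = -117*(-6 - 3)*(-31) = -(-1053)*(-31) = -117*279 = -32643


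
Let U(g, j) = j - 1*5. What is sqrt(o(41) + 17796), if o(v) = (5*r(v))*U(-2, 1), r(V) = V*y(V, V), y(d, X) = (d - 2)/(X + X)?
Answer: 3*sqrt(1934) ≈ 131.93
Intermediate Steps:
U(g, j) = -5 + j (U(g, j) = j - 5 = -5 + j)
y(d, X) = (-2 + d)/(2*X) (y(d, X) = (-2 + d)/((2*X)) = (-2 + d)*(1/(2*X)) = (-2 + d)/(2*X))
r(V) = -1 + V/2 (r(V) = V*((-2 + V)/(2*V)) = -1 + V/2)
o(v) = 20 - 10*v (o(v) = (5*(-1 + v/2))*(-5 + 1) = (-5 + 5*v/2)*(-4) = 20 - 10*v)
sqrt(o(41) + 17796) = sqrt((20 - 10*41) + 17796) = sqrt((20 - 410) + 17796) = sqrt(-390 + 17796) = sqrt(17406) = 3*sqrt(1934)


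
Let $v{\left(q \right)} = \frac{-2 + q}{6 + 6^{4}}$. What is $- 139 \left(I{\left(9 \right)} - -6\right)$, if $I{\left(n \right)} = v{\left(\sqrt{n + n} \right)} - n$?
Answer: $\frac{271606}{651} - \frac{139 \sqrt{2}}{434} \approx 416.76$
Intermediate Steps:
$v{\left(q \right)} = - \frac{1}{651} + \frac{q}{1302}$ ($v{\left(q \right)} = \frac{-2 + q}{6 + 1296} = \frac{-2 + q}{1302} = \left(-2 + q\right) \frac{1}{1302} = - \frac{1}{651} + \frac{q}{1302}$)
$I{\left(n \right)} = - \frac{1}{651} - n + \frac{\sqrt{2} \sqrt{n}}{1302}$ ($I{\left(n \right)} = \left(- \frac{1}{651} + \frac{\sqrt{n + n}}{1302}\right) - n = \left(- \frac{1}{651} + \frac{\sqrt{2 n}}{1302}\right) - n = \left(- \frac{1}{651} + \frac{\sqrt{2} \sqrt{n}}{1302}\right) - n = - \frac{1}{651} - n + \frac{\sqrt{2} \sqrt{n}}{1302}$)
$- 139 \left(I{\left(9 \right)} - -6\right) = - 139 \left(\left(- \frac{1}{651} - 9 + \frac{\sqrt{2} \sqrt{9}}{1302}\right) - -6\right) = - 139 \left(\left(- \frac{1}{651} - 9 + \frac{1}{1302} \sqrt{2} \cdot 3\right) + 6\right) = - 139 \left(\left(- \frac{1}{651} - 9 + \frac{\sqrt{2}}{434}\right) + 6\right) = - 139 \left(\left(- \frac{5860}{651} + \frac{\sqrt{2}}{434}\right) + 6\right) = - 139 \left(- \frac{1954}{651} + \frac{\sqrt{2}}{434}\right) = \frac{271606}{651} - \frac{139 \sqrt{2}}{434}$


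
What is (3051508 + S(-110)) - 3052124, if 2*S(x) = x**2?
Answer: 5434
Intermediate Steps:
S(x) = x**2/2
(3051508 + S(-110)) - 3052124 = (3051508 + (1/2)*(-110)**2) - 3052124 = (3051508 + (1/2)*12100) - 3052124 = (3051508 + 6050) - 3052124 = 3057558 - 3052124 = 5434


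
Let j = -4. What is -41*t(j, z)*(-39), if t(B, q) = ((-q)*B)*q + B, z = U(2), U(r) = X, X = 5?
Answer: 153504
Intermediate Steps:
U(r) = 5
z = 5
t(B, q) = B - B*q² (t(B, q) = (-B*q)*q + B = -B*q² + B = B - B*q²)
-41*t(j, z)*(-39) = -(-164)*(1 - 1*5²)*(-39) = -(-164)*(1 - 1*25)*(-39) = -(-164)*(1 - 25)*(-39) = -(-164)*(-24)*(-39) = -41*96*(-39) = -3936*(-39) = 153504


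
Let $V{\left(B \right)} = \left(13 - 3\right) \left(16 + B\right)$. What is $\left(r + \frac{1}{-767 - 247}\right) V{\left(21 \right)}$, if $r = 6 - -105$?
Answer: $\frac{20822305}{507} \approx 41070.0$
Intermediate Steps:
$r = 111$ ($r = 6 + 105 = 111$)
$V{\left(B \right)} = 160 + 10 B$ ($V{\left(B \right)} = 10 \left(16 + B\right) = 160 + 10 B$)
$\left(r + \frac{1}{-767 - 247}\right) V{\left(21 \right)} = \left(111 + \frac{1}{-767 - 247}\right) \left(160 + 10 \cdot 21\right) = \left(111 + \frac{1}{-1014}\right) \left(160 + 210\right) = \left(111 - \frac{1}{1014}\right) 370 = \frac{112553}{1014} \cdot 370 = \frac{20822305}{507}$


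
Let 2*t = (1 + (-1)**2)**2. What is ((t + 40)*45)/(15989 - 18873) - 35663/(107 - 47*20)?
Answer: 7234123/171598 ≈ 42.157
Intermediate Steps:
t = 2 (t = (1 + (-1)**2)**2/2 = (1 + 1)**2/2 = (1/2)*2**2 = (1/2)*4 = 2)
((t + 40)*45)/(15989 - 18873) - 35663/(107 - 47*20) = ((2 + 40)*45)/(15989 - 18873) - 35663/(107 - 47*20) = (42*45)/(-2884) - 35663/(107 - 940) = 1890*(-1/2884) - 35663/(-833) = -135/206 - 35663*(-1/833) = -135/206 + 35663/833 = 7234123/171598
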